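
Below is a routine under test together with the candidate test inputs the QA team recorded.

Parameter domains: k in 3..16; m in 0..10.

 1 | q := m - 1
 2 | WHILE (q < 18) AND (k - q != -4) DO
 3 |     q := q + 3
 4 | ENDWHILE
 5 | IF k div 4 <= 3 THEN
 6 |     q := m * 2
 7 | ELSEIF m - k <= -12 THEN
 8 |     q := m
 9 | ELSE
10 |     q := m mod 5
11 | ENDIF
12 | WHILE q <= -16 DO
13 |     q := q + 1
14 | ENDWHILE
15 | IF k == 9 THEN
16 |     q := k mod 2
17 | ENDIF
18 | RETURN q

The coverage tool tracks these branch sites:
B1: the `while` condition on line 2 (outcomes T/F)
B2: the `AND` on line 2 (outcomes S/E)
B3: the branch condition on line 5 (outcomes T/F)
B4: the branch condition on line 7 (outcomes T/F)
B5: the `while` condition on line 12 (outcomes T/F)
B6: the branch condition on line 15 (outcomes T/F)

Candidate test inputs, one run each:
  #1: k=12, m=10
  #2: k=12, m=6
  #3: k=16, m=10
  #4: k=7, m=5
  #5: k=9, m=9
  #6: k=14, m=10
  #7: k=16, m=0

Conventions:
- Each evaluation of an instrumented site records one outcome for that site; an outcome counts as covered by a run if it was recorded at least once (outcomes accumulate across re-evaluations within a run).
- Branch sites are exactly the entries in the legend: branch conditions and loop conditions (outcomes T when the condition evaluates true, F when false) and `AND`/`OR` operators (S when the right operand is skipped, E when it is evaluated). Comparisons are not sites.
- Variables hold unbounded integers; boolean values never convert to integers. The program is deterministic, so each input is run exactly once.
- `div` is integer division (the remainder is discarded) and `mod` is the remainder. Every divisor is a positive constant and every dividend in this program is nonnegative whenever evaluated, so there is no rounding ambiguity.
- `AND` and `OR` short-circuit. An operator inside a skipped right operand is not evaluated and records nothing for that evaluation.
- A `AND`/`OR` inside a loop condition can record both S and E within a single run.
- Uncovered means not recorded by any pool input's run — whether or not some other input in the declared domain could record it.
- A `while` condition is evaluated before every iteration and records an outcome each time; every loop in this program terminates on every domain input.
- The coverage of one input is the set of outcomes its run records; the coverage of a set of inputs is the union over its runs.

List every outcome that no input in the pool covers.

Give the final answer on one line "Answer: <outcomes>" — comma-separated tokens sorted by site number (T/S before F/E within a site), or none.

run #1 (k=12, m=10) runs B2->E, B1->T, B2->E, B1->T, B2->E, B1->T, B2->S, B1->F, B3->T, B5->F, B6->F; records B1=T, B1=F, B2=S, B2=E, B3=T, B5=F, B6=F
run #2 (k=12, m=6) runs B2->E, B1->T, B2->E, B1->T, B2->E, B1->T, B2->E, B1->T, B2->E, B1->T, B2->S, B1->F, B3->T, B5->F, ...; records B1=T, B1=F, B2=S, B2=E, B3=T, B5=F, B6=F
run #3 (k=16, m=10) runs B2->E, B1->T, B2->E, B1->T, B2->E, B1->T, B2->S, B1->F, B3->F, B4->F, B5->F, B6->F; records B1=T, B1=F, B2=S, B2=E, B3=F, B4=F, B5=F, B6=F
run #4 (k=7, m=5) runs B2->E, B1->T, B2->E, B1->T, B2->E, B1->T, B2->E, B1->T, B2->E, B1->T, B2->S, B1->F, B3->T, B5->F, ...; records B1=T, B1=F, B2=S, B2=E, B3=T, B5=F, B6=F
run #5 (k=9, m=9) runs B2->E, B1->T, B2->E, B1->T, B2->E, B1->T, B2->E, B1->T, B2->S, B1->F, B3->T, B5->F, B6->T; records B1=T, B1=F, B2=S, B2=E, B3=T, B5=F, B6=T
run #6 (k=14, m=10) runs B2->E, B1->T, B2->E, B1->T, B2->E, B1->T, B2->S, B1->F, B3->T, B5->F, B6->F; records B1=T, B1=F, B2=S, B2=E, B3=T, B5=F, B6=F
run #7 (k=16, m=0) runs B2->E, B1->T, B2->E, B1->T, B2->E, B1->T, B2->E, B1->T, B2->E, B1->T, B2->E, B1->T, B2->E, B1->T, ...; records B1=T, B1=F, B2=S, B2=E, B3=F, B4=T, B5=F, B6=F
union over the pool: B1=T, B1=F, B2=S, B2=E, B3=T, B3=F, B4=T, B4=F, B5=F, B6=T, B6=F
uncovered (1 of 12): B5=T

Answer: B5=T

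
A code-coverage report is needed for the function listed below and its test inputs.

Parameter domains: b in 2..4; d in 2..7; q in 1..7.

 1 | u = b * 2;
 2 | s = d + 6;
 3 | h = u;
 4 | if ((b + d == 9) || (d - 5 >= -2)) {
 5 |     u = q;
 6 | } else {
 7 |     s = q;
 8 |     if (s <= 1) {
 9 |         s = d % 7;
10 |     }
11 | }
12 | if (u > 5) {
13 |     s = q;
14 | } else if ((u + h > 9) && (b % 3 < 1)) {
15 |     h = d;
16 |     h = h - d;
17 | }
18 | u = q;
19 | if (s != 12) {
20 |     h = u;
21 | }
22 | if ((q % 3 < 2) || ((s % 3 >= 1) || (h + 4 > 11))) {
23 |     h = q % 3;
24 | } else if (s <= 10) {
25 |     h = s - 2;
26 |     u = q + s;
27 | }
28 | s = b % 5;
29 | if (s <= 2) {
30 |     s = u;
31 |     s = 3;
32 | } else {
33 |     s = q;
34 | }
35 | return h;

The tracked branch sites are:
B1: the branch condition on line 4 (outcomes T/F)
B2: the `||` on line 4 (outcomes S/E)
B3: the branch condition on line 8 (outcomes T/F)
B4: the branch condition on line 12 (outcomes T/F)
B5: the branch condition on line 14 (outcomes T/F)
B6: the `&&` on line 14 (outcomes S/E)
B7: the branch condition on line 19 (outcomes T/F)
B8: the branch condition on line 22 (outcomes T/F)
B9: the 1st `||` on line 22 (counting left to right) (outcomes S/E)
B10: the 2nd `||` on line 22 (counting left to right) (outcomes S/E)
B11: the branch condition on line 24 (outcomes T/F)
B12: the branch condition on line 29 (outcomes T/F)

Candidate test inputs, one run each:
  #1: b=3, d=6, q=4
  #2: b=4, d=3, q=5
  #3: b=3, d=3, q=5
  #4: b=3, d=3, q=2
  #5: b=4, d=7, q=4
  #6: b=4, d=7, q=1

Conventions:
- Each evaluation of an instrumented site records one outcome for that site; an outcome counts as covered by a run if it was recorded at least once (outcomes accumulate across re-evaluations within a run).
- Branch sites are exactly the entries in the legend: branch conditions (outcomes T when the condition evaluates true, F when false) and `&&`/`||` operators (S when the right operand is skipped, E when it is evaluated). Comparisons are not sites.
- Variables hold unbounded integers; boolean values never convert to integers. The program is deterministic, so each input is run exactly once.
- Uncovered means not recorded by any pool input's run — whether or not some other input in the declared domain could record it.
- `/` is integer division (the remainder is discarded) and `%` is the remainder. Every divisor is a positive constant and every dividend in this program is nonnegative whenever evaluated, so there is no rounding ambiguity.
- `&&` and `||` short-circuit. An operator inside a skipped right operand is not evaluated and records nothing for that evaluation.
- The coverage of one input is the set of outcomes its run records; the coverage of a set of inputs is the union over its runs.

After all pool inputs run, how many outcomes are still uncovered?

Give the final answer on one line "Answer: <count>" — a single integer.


input #1 (b=3, d=6, q=4): events B2->S, B1->T, B4->F, B6->E, B5->T, B7->F, B9->S, B8->T, B12->F; covers B1=T, B2=S, B4=F, B5=T, B6=E, B7=F, B8=T, B9=S, B12=F
input #2 (b=4, d=3, q=5): events B2->E, B1->T, B4->F, B6->E, B5->F, B7->T, B9->E, B10->E, B8->F, B11->T, B12->F; covers B1=T, B2=E, B4=F, B5=F, B6=E, B7=T, B8=F, B9=E, B10=E, B11=T, B12=F
input #3 (b=3, d=3, q=5): events B2->E, B1->T, B4->F, B6->E, B5->T, B7->T, B9->E, B10->E, B8->F, B11->T, B12->F; covers B1=T, B2=E, B4=F, B5=T, B6=E, B7=T, B8=F, B9=E, B10=E, B11=T, B12=F
input #4 (b=3, d=3, q=2): events B2->E, B1->T, B4->F, B6->S, B5->F, B7->T, B9->E, B10->E, B8->F, B11->T, B12->F; covers B1=T, B2=E, B4=F, B5=F, B6=S, B7=T, B8=F, B9=E, B10=E, B11=T, B12=F
input #5 (b=4, d=7, q=4): events B2->E, B1->T, B4->F, B6->E, B5->F, B7->T, B9->S, B8->T, B12->F; covers B1=T, B2=E, B4=F, B5=F, B6=E, B7=T, B8=T, B9=S, B12=F
input #6 (b=4, d=7, q=1): events B2->E, B1->T, B4->F, B6->S, B5->F, B7->T, B9->S, B8->T, B12->F; covers B1=T, B2=E, B4=F, B5=F, B6=S, B7=T, B8=T, B9=S, B12=F
union over the pool: B1=T, B2=S, B2=E, B4=F, B5=T, B5=F, B6=S, B6=E, B7=T, B7=F, B8=T, B8=F, B9=S, B9=E, B10=E, B11=T, B12=F
uncovered (7 of 24): B1=F, B3=T, B3=F, B4=T, B10=S, B11=F, B12=T
Answer: 7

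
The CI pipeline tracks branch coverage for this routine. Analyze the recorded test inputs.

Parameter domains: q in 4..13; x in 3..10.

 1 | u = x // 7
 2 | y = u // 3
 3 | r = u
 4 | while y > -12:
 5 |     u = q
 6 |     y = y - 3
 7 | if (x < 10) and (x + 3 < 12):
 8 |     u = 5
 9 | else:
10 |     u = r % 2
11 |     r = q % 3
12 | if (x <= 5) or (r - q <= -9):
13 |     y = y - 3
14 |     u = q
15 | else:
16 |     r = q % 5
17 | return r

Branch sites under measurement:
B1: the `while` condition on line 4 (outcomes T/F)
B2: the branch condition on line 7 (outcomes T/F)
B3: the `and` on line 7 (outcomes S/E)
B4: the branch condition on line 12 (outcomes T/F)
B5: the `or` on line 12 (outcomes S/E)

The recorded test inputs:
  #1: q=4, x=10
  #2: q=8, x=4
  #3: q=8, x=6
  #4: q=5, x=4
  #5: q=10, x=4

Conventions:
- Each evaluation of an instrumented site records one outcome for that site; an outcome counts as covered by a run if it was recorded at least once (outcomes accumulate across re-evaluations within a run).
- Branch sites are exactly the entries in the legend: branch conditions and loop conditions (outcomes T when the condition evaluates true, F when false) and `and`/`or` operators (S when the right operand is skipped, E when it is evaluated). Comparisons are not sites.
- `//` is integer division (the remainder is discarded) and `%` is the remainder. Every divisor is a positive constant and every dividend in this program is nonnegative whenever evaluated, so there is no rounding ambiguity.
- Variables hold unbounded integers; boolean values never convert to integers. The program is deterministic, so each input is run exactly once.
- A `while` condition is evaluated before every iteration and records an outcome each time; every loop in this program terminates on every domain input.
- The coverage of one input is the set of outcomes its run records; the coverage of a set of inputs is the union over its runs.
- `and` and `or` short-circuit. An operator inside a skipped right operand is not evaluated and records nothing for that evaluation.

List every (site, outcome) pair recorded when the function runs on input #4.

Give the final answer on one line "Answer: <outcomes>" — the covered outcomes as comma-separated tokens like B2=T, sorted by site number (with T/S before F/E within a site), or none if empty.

Running input #4 (q=5, x=4), event by event:
  B1->T, B1->T, B1->T, B1->T, B1->F, B3->E, B2->T, B5->S, B4->T
deduplicating events, the covered set is: B1=T, B1=F, B2=T, B3=E, B4=T, B5=S

Answer: B1=T, B1=F, B2=T, B3=E, B4=T, B5=S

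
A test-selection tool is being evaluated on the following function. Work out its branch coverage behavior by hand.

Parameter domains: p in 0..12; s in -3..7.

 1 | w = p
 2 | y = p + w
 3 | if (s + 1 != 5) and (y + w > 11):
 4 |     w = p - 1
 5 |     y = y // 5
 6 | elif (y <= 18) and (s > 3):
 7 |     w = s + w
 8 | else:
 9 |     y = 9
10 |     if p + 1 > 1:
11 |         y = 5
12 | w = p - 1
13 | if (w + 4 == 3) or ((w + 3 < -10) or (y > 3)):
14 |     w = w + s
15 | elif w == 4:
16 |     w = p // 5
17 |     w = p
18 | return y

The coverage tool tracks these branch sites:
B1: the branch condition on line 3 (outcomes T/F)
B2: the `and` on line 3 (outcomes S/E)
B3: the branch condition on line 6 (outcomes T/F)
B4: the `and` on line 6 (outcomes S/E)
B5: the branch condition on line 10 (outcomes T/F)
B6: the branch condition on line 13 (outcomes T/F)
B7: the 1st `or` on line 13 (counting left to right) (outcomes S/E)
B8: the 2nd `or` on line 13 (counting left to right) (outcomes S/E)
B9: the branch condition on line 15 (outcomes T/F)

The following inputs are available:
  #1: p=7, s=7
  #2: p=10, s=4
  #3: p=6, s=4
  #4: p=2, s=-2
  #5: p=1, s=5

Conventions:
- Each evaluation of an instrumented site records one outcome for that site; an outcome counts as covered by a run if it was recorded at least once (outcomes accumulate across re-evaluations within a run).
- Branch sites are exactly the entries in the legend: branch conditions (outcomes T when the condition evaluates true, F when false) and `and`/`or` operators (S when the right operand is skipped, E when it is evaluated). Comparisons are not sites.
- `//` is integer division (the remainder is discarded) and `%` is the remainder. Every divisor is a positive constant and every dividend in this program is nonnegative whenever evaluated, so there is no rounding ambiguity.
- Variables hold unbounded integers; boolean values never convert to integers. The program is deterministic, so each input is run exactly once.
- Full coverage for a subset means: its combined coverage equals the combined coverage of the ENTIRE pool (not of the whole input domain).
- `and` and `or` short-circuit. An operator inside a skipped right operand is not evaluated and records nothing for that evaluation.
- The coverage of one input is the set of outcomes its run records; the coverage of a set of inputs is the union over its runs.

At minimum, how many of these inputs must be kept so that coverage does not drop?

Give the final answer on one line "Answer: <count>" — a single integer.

test 1 (p=7, s=7) hits B1=T, B2=E, B6=F, B7=E, B8=E, B9=F
test 2 (p=10, s=4) hits B1=F, B2=S, B3=F, B4=S, B5=T, B6=T, B7=E, B8=E
test 3 (p=6, s=4) hits B1=F, B2=S, B3=T, B4=E, B6=T, B7=E, B8=E
test 4 (p=2, s=-2) hits B1=F, B2=E, B3=F, B4=E, B5=T, B6=T, B7=E, B8=E
test 5 (p=1, s=5) hits B1=F, B2=E, B3=T, B4=E, B6=F, B7=E, B8=E, B9=F
union over all inputs: B1=T, B1=F, B2=S, B2=E, B3=T, B3=F, B4=S, B4=E, B5=T, B6=T, B6=F, B7=E, B8=E, B9=F (14 outcomes)
size 1 is not enough: best union over all size-1 subsets is 8/14
size 2 is not enough: best union over all size-2 subsets is 13/14
size 3: inputs {1, 2, 3} cover all 14 outcomes, and no lexicographically smaller subset of this size does

Answer: 3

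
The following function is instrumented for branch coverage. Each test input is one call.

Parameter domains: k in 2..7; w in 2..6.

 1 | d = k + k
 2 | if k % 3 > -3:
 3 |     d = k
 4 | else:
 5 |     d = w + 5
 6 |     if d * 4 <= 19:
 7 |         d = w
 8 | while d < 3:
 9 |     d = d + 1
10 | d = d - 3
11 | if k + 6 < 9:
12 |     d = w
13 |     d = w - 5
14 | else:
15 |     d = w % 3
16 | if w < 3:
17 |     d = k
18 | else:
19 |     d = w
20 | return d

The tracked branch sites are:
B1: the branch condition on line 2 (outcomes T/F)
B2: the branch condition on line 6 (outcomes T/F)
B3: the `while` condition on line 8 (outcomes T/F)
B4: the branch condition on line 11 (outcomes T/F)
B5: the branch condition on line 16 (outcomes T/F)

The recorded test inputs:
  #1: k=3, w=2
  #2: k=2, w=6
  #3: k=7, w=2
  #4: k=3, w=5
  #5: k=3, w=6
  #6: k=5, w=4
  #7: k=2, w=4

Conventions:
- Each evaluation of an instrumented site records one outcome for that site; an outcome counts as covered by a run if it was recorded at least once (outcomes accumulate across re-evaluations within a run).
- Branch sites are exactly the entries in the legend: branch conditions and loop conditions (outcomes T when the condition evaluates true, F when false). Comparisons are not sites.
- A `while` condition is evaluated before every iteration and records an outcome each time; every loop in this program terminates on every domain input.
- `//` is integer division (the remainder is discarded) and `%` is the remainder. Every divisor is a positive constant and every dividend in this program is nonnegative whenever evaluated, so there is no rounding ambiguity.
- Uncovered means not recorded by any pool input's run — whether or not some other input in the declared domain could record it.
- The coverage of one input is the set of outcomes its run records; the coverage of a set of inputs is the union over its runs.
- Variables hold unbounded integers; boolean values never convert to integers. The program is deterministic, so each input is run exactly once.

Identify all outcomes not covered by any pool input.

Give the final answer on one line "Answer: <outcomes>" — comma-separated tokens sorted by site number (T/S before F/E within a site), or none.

#1 (k=3, w=2) -> covered: B1=T, B3=F, B4=F, B5=T
#2 (k=2, w=6) -> covered: B1=T, B3=T, B3=F, B4=T, B5=F
#3 (k=7, w=2) -> covered: B1=T, B3=F, B4=F, B5=T
#4 (k=3, w=5) -> covered: B1=T, B3=F, B4=F, B5=F
#5 (k=3, w=6) -> covered: B1=T, B3=F, B4=F, B5=F
#6 (k=5, w=4) -> covered: B1=T, B3=F, B4=F, B5=F
#7 (k=2, w=4) -> covered: B1=T, B3=T, B3=F, B4=T, B5=F
union over the pool: B1=T, B3=T, B3=F, B4=T, B4=F, B5=T, B5=F
uncovered (3 of 10): B1=F, B2=T, B2=F

Answer: B1=F, B2=T, B2=F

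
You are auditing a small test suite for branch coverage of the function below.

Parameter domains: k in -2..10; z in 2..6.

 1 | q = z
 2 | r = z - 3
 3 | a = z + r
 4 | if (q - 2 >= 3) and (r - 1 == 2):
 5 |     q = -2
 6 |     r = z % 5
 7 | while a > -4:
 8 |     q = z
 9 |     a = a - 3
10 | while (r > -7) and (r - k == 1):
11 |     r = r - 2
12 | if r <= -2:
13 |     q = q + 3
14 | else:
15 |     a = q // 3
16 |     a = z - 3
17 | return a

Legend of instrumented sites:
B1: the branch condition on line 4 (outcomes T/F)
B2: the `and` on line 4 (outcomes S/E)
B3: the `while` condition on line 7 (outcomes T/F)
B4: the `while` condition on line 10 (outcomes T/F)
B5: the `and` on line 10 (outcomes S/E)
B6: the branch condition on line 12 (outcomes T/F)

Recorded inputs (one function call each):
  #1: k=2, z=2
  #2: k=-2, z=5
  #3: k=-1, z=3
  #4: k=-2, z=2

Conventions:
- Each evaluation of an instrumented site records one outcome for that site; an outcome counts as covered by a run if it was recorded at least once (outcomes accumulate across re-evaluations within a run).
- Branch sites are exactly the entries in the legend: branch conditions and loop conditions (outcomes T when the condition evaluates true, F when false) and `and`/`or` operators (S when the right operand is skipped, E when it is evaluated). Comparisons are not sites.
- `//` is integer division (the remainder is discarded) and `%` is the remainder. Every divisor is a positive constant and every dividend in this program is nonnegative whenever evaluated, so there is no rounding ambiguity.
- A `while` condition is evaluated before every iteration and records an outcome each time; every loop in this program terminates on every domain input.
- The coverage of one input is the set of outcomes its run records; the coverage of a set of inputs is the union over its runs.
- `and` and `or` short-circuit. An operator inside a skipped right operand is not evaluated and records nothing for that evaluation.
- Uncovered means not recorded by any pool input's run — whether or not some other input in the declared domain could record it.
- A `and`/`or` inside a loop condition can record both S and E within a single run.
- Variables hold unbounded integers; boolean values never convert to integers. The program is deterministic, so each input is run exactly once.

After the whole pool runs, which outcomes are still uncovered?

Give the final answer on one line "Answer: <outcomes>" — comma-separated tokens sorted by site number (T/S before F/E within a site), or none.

#1 (k=2, z=2) -> B2->S, B1->F, B3->T, B3->T, B3->F, B5->E, B4->F, B6->F; covered: B1=F, B2=S, B3=T, B3=F, B4=F, B5=E, B6=F
#2 (k=-2, z=5) -> B2->E, B1->F, B3->T, B3->T, B3->T, B3->T, B3->F, B5->E, B4->F, B6->F; covered: B1=F, B2=E, B3=T, B3=F, B4=F, B5=E, B6=F
#3 (k=-1, z=3) -> B2->S, B1->F, B3->T, B3->T, B3->T, B3->F, B5->E, B4->T, B5->E, B4->F, B6->T; covered: B1=F, B2=S, B3=T, B3=F, B4=T, B4=F, B5=E, B6=T
#4 (k=-2, z=2) -> B2->S, B1->F, B3->T, B3->T, B3->F, B5->E, B4->T, B5->E, B4->F, B6->T; covered: B1=F, B2=S, B3=T, B3=F, B4=T, B4=F, B5=E, B6=T
union over the pool: B1=F, B2=S, B2=E, B3=T, B3=F, B4=T, B4=F, B5=E, B6=T, B6=F
uncovered (2 of 12): B1=T, B5=S

Answer: B1=T, B5=S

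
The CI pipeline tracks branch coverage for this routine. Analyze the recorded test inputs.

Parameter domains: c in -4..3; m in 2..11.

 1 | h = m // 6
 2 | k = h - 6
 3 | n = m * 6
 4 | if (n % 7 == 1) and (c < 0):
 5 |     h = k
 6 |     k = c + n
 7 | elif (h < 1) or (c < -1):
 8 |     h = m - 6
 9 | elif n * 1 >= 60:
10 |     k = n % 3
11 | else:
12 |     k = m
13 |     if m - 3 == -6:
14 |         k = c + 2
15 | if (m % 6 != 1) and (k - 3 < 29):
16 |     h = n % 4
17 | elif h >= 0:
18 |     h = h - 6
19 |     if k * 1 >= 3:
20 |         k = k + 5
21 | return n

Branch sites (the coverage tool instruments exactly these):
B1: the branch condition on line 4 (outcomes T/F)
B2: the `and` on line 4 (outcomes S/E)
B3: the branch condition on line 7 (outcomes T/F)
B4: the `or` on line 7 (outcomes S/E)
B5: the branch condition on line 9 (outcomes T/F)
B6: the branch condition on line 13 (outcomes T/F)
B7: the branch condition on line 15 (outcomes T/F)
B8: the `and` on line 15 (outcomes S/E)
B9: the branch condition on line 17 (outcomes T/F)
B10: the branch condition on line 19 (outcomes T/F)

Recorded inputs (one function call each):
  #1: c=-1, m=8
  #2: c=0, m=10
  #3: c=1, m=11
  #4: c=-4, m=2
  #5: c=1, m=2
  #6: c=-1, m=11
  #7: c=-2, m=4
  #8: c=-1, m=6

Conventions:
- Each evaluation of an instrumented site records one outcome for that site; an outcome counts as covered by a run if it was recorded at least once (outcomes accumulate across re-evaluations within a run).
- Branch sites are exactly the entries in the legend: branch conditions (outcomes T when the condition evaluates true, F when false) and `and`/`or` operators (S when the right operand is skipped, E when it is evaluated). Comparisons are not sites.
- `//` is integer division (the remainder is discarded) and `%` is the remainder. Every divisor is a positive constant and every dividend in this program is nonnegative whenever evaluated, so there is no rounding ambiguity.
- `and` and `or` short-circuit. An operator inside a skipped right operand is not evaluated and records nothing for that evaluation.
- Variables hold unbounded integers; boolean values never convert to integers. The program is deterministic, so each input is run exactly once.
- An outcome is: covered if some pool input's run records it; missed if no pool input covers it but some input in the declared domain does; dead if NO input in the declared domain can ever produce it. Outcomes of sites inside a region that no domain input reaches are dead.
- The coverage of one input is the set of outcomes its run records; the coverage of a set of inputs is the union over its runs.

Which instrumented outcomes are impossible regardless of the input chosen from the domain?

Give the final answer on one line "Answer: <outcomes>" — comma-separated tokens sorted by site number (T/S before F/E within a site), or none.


checking every outcome against all 80 domain inputs:
  B6=T: no domain input ever produces it -> dead
  reachable outcomes have witnesses, e.g. B1=T (e.g. c=-4, m=6), B1=F (e.g. c=-4, m=2), B2=S (e.g. c=-4, m=2), B2=E (e.g. c=-4, m=6)
Answer: B6=T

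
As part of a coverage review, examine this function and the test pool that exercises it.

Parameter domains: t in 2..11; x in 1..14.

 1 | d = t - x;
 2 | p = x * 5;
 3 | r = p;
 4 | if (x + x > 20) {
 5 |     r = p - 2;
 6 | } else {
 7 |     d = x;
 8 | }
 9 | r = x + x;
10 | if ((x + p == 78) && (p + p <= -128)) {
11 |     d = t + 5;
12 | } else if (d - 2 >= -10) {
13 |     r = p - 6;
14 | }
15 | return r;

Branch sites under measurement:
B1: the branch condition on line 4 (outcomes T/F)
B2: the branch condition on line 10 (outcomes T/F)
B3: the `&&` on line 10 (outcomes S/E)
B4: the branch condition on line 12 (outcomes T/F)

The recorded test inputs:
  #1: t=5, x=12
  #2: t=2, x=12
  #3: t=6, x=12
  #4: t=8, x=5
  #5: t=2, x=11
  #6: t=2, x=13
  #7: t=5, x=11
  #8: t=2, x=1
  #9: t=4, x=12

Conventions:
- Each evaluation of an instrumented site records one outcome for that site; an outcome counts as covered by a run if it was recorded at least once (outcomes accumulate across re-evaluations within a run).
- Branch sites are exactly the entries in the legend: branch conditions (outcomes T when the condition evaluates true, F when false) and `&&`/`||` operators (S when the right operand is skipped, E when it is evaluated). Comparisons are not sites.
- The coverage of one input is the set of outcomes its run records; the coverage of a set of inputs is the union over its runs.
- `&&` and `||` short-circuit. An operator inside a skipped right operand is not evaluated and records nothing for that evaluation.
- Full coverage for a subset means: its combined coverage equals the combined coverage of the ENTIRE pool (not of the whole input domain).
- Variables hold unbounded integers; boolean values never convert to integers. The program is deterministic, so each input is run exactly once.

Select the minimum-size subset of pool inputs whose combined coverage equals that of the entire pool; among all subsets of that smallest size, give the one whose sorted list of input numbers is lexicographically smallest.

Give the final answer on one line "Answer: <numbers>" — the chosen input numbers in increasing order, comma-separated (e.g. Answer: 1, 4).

input #1 (t=5, x=12): events B1->T, B3->S, B2->F, B4->T; covers B1=T, B2=F, B3=S, B4=T
input #2 (t=2, x=12): events B1->T, B3->S, B2->F, B4->F; covers B1=T, B2=F, B3=S, B4=F
input #3 (t=6, x=12): events B1->T, B3->S, B2->F, B4->T; covers B1=T, B2=F, B3=S, B4=T
input #4 (t=8, x=5): events B1->F, B3->S, B2->F, B4->T; covers B1=F, B2=F, B3=S, B4=T
input #5 (t=2, x=11): events B1->T, B3->S, B2->F, B4->F; covers B1=T, B2=F, B3=S, B4=F
input #6 (t=2, x=13): events B1->T, B3->E, B2->F, B4->F; covers B1=T, B2=F, B3=E, B4=F
input #7 (t=5, x=11): events B1->T, B3->S, B2->F, B4->T; covers B1=T, B2=F, B3=S, B4=T
input #8 (t=2, x=1): events B1->F, B3->S, B2->F, B4->T; covers B1=F, B2=F, B3=S, B4=T
input #9 (t=4, x=12): events B1->T, B3->S, B2->F, B4->T; covers B1=T, B2=F, B3=S, B4=T
union over all inputs: B1=T, B1=F, B2=F, B3=S, B3=E, B4=T, B4=F (7 outcomes)
no size-1 subset reaches all 7 outcomes (best union: 4/7)
size 2: inputs {4, 6} cover all 7 outcomes, and no lexicographically smaller subset of this size does

Answer: 4, 6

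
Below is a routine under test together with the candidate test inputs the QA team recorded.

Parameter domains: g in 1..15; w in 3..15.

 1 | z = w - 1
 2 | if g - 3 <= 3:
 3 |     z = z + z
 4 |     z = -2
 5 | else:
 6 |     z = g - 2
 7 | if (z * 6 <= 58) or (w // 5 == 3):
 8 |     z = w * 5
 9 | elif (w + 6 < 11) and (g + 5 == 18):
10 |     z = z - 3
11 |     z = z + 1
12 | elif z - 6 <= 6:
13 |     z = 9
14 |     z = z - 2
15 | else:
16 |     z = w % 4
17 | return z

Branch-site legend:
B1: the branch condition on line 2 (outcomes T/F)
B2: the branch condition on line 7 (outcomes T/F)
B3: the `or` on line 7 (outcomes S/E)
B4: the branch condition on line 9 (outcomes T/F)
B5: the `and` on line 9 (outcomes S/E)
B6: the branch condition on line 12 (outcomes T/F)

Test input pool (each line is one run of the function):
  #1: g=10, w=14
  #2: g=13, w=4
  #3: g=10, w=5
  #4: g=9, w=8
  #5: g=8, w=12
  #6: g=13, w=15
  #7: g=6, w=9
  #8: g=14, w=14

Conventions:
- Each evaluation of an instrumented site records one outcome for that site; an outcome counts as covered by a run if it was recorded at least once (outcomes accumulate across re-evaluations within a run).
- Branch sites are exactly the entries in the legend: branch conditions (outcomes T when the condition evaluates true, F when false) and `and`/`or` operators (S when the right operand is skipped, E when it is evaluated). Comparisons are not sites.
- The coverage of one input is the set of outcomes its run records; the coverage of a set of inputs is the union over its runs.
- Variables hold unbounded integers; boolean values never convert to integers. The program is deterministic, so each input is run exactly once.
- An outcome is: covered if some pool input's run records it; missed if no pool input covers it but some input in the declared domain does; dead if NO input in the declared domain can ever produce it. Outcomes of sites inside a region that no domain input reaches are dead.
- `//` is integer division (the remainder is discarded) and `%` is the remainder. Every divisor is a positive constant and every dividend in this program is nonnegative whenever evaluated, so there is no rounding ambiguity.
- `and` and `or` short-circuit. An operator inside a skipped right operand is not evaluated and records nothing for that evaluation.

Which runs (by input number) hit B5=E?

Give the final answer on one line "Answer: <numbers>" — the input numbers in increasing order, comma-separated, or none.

input #1 (g=10, w=14): misses B5=E
input #2 (g=13, w=4): covers B5=E
input #3 (g=10, w=5): misses B5=E
input #4 (g=9, w=8): misses B5=E
input #5 (g=8, w=12): misses B5=E
input #6 (g=13, w=15): misses B5=E
input #7 (g=6, w=9): misses B5=E
input #8 (g=14, w=14): misses B5=E

Answer: 2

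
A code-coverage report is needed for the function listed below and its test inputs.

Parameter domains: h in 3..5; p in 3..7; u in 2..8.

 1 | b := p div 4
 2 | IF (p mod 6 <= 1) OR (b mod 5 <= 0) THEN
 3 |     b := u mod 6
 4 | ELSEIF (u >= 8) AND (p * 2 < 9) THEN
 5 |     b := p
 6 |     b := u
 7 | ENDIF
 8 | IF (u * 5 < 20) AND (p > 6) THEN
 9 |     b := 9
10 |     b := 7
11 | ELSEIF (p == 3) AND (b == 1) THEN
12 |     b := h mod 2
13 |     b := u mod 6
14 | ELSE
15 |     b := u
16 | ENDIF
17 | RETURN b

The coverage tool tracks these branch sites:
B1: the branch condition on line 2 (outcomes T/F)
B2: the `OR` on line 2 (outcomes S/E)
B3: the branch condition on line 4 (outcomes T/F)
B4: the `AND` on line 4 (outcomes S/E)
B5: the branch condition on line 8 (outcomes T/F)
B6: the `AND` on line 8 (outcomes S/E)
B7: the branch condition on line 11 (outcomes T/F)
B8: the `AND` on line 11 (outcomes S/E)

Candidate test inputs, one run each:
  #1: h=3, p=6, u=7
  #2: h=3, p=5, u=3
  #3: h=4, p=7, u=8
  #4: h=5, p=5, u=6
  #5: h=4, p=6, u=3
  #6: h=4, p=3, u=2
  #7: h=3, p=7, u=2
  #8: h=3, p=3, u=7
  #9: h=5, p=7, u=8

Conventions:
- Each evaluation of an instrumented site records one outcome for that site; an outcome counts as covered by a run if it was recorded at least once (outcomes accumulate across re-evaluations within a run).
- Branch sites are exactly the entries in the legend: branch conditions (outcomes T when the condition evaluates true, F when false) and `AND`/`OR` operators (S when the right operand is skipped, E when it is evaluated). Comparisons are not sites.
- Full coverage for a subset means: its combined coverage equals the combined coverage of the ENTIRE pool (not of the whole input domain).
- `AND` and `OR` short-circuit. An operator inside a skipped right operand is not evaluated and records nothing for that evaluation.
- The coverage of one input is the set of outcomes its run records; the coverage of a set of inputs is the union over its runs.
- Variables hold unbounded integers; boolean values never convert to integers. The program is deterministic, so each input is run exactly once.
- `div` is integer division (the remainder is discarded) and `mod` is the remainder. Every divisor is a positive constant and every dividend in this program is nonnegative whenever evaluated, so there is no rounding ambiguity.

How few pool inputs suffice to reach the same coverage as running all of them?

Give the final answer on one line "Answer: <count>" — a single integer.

input #1 (h=3, p=6, u=7): events B2->S, B1->T, B6->S, B5->F, B8->S, B7->F; covers B1=T, B2=S, B5=F, B6=S, B7=F, B8=S
input #2 (h=3, p=5, u=3): events B2->E, B1->F, B4->S, B3->F, B6->E, B5->F, B8->S, B7->F; covers B1=F, B2=E, B3=F, B4=S, B5=F, B6=E, B7=F, B8=S
input #3 (h=4, p=7, u=8): events B2->S, B1->T, B6->S, B5->F, B8->S, B7->F; covers B1=T, B2=S, B5=F, B6=S, B7=F, B8=S
input #4 (h=5, p=5, u=6): events B2->E, B1->F, B4->S, B3->F, B6->S, B5->F, B8->S, B7->F; covers B1=F, B2=E, B3=F, B4=S, B5=F, B6=S, B7=F, B8=S
input #5 (h=4, p=6, u=3): events B2->S, B1->T, B6->E, B5->F, B8->S, B7->F; covers B1=T, B2=S, B5=F, B6=E, B7=F, B8=S
input #6 (h=4, p=3, u=2): events B2->E, B1->T, B6->E, B5->F, B8->E, B7->F; covers B1=T, B2=E, B5=F, B6=E, B7=F, B8=E
input #7 (h=3, p=7, u=2): events B2->S, B1->T, B6->E, B5->T; covers B1=T, B2=S, B5=T, B6=E
input #8 (h=3, p=3, u=7): events B2->E, B1->T, B6->S, B5->F, B8->E, B7->T; covers B1=T, B2=E, B5=F, B6=S, B7=T, B8=E
input #9 (h=5, p=7, u=8): events B2->S, B1->T, B6->S, B5->F, B8->S, B7->F; covers B1=T, B2=S, B5=F, B6=S, B7=F, B8=S
union over all inputs: B1=T, B1=F, B2=S, B2=E, B3=F, B4=S, B5=T, B5=F, B6=S, B6=E, B7=T, B7=F, B8=S, B8=E (14 outcomes)
no size-1 subset reaches all 14 outcomes (best union: 8/14)
no size-2 subset reaches all 14 outcomes (best union: 12/14)
inputs {2, 7, 8} (size 3) cover everything; no size-3 subset with a lexicographically smaller index list covers all 14

Answer: 3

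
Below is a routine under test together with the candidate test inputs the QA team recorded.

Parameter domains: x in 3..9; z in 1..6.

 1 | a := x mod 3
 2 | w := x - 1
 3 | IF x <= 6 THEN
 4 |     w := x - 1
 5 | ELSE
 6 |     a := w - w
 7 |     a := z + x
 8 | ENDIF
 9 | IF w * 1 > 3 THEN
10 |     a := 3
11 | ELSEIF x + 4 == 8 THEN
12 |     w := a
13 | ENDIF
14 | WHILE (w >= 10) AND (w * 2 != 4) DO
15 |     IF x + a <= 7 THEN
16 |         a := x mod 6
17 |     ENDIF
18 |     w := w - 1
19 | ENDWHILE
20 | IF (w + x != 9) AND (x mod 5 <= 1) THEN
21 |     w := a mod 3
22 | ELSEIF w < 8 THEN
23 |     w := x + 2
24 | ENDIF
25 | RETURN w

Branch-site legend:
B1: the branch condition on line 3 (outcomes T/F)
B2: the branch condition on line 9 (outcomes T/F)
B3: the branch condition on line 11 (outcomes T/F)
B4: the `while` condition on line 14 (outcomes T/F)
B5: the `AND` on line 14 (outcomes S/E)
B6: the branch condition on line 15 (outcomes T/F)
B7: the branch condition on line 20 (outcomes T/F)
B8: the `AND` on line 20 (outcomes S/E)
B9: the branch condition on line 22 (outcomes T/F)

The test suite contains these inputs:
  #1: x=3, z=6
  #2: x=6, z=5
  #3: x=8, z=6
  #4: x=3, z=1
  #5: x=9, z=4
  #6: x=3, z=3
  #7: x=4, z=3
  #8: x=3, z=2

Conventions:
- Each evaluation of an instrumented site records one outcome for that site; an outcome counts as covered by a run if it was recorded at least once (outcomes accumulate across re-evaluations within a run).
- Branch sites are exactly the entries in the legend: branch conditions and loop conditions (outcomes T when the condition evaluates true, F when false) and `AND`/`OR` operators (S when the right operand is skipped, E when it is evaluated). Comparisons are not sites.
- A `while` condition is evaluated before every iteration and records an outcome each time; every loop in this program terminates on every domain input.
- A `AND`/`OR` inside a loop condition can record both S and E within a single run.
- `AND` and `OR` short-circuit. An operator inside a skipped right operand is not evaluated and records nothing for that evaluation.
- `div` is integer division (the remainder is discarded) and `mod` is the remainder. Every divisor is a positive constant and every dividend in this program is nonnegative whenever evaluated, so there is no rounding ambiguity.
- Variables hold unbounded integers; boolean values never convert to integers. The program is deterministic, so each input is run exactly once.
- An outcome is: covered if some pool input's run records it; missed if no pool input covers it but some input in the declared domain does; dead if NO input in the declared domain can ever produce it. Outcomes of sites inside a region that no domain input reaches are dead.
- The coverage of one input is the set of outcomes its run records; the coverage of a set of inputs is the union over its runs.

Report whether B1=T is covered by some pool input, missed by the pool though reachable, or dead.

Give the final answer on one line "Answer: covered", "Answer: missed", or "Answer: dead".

B1=T is recorded by pool input(s) 1, 2, 4, 6, 7, 8 -> covered

Answer: covered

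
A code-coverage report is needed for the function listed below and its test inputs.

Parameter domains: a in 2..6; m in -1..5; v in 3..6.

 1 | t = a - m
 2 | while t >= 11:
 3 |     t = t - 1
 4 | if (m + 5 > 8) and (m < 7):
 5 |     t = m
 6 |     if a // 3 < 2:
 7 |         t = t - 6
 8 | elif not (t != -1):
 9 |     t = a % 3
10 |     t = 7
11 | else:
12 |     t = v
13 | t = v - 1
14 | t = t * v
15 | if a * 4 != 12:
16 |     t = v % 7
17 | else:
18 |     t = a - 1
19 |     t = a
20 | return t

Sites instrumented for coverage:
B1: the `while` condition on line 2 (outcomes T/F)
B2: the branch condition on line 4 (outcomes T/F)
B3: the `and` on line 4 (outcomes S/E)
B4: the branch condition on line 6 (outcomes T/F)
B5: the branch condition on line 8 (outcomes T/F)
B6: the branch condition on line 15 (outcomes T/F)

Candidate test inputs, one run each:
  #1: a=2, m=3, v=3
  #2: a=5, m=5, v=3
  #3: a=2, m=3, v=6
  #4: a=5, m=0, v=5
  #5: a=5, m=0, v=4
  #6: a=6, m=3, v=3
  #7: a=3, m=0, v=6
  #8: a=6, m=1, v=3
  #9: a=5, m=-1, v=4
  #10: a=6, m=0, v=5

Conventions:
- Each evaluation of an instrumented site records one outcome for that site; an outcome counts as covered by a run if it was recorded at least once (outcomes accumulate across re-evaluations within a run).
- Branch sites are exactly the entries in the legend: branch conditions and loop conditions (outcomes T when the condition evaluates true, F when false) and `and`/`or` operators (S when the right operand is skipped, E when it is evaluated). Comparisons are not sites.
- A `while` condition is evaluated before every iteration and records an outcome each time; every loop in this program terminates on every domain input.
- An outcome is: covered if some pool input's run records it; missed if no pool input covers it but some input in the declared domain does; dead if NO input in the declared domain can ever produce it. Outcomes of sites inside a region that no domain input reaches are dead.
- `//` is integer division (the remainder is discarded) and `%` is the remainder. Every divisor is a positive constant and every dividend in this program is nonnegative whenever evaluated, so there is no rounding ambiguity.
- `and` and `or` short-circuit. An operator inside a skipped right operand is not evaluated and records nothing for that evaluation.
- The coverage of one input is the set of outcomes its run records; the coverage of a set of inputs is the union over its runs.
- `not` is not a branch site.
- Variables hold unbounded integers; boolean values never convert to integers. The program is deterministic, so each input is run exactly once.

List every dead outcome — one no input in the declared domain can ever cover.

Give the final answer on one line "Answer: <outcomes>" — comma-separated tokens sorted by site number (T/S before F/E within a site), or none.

running all 140 domain inputs and tallying outcomes:
  B1=T: never recorded by any domain input -> dead
  reachable outcomes have witnesses, e.g. B1=F (e.g. a=2, m=-1, v=3), B2=T (e.g. a=2, m=4, v=3), B2=F (e.g. a=2, m=-1, v=3), B3=S (e.g. a=2, m=-1, v=3)

Answer: B1=T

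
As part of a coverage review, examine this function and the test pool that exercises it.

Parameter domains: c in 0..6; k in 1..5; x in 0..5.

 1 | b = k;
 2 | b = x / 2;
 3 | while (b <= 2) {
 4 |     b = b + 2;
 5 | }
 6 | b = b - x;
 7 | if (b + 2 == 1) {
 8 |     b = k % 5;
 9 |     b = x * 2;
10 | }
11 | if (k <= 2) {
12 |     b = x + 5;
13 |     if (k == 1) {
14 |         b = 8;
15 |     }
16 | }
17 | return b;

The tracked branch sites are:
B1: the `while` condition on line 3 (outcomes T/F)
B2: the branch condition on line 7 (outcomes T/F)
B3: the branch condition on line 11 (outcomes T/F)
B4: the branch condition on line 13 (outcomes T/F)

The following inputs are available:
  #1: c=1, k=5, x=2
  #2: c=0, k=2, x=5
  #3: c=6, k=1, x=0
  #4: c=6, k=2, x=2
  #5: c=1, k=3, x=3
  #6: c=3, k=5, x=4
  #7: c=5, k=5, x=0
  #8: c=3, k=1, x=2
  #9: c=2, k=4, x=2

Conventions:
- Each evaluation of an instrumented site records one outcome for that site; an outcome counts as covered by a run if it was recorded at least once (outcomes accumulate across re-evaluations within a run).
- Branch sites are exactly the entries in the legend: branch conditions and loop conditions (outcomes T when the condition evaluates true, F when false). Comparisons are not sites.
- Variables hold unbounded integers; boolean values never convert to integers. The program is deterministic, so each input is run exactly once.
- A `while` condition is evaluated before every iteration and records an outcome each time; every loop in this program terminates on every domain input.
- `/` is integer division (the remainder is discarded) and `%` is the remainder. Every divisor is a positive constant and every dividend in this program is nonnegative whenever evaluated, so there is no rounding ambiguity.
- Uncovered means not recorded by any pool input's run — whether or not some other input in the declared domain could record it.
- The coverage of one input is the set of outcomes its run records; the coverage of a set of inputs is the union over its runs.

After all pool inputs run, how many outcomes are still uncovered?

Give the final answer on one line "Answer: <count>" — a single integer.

input #1, c=1, k=5, x=2: outcomes B1=T, B1=F, B2=F, B3=F
input #2, c=0, k=2, x=5: outcomes B1=T, B1=F, B2=T, B3=T, B4=F
input #3, c=6, k=1, x=0: outcomes B1=T, B1=F, B2=F, B3=T, B4=T
input #4, c=6, k=2, x=2: outcomes B1=T, B1=F, B2=F, B3=T, B4=F
input #5, c=1, k=3, x=3: outcomes B1=T, B1=F, B2=F, B3=F
input #6, c=3, k=5, x=4: outcomes B1=T, B1=F, B2=F, B3=F
input #7, c=5, k=5, x=0: outcomes B1=T, B1=F, B2=F, B3=F
input #8, c=3, k=1, x=2: outcomes B1=T, B1=F, B2=F, B3=T, B4=T
input #9, c=2, k=4, x=2: outcomes B1=T, B1=F, B2=F, B3=F
union over the pool: B1=T, B1=F, B2=T, B2=F, B3=T, B3=F, B4=T, B4=F
uncovered (0 of 8): none

Answer: 0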